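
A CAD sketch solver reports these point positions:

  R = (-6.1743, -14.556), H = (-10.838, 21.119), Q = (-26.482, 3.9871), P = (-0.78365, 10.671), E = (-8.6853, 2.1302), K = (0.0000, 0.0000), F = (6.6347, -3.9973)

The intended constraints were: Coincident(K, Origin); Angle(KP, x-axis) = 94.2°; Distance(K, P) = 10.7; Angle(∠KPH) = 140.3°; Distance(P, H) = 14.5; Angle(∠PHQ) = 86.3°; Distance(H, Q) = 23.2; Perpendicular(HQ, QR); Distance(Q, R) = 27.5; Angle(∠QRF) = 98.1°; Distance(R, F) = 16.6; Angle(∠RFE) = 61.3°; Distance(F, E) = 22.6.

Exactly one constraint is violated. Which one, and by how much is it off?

Distance(F, E) = 22.6 — off by 6.10.

K = (0.00, 0.00) ✓; KP at 94.20° ✓; |KP| = 10.70 ✓; ∠KPH = 140.3° ✓; |PH| = 14.50 ✓; ∠PHQ = 86.30° ✓; |HQ| = 23.20 ✓; ∠(HQ, QR) = 90.00° ✓; |QR| = 27.50 ✓; ∠QRF = 98.10° ✓; |RF| = 16.60 ✓; ∠RFE = 61.30° ✓; |FE| = 16.50 ✗.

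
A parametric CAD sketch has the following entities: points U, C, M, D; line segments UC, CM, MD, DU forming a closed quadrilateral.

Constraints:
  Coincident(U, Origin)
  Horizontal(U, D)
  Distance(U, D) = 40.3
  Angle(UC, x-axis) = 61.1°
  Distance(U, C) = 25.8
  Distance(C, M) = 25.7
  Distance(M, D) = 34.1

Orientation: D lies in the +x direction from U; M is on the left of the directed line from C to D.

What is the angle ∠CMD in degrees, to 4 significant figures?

72.11°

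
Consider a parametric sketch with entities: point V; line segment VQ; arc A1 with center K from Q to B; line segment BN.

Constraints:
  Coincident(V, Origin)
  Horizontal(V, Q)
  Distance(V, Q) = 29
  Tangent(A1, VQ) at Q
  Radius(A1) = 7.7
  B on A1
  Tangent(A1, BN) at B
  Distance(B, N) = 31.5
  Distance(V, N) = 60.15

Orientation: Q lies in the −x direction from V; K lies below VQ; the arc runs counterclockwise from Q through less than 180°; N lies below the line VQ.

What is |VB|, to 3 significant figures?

35.9

V is at the origin; VQ is horizontal with |VQ| = 29.0 and Q on the −x side, so Q = (-29.0, 0.00). The tangent condition forces KQ to be normal to VQ, so K = Q + (0, -7.7) = (-29.0, -7.70). Since KB ⟂ BN (tangency), |KN| = √(7.7² + 31.5²) = 32.4 regardless of where B sits on A1. So N lies on both circle(V, 60.15) and circle(K, 32.4); the below-VQ intersection is N = (-51.5, -31.0). B is the foot of the tangent from N: B = (-35.6, -3.82).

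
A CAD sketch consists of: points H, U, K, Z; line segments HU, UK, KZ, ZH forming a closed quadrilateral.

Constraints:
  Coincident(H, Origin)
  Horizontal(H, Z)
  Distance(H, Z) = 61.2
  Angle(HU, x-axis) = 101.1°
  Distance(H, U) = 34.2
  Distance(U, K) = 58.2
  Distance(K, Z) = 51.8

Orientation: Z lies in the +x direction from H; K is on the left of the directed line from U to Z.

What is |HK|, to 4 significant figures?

70.37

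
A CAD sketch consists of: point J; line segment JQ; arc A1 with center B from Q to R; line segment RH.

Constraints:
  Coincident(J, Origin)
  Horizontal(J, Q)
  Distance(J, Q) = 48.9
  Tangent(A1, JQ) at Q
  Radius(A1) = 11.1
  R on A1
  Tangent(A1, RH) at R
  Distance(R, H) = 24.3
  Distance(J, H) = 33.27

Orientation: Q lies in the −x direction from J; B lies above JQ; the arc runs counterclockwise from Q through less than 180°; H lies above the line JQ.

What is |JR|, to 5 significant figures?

40.656

J is at the origin; J and Q share the same y with |JQ| = 48.9 and Q on the −x side, so Q = (-48.900, 0.0000). Since A1 is tangent to JQ there, BQ ⟂ JQ, so B = Q + (0, 11.1) = (-48.900, 11.100). Since BR ⟂ RH (tangency), |BH| = √(11.1² + 24.3²) = 26.715 regardless of where R sits on A1. So H lies on both circle(J, 33.27) and circle(B, 26.715); the above-JQ intersection is H = (-24.661, 22.332). R is the foot of the tangent from H: R = (-40.470, 3.8784).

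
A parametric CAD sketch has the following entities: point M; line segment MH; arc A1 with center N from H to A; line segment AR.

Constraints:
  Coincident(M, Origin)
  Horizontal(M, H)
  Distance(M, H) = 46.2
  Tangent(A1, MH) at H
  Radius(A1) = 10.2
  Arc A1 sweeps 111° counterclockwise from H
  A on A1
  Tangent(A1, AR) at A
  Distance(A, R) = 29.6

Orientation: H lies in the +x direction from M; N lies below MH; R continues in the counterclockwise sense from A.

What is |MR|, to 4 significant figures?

62.91

On A1, H sits at bearing 90° from N; a 111° counterclockwise sweep puts A at bearing 201°, so A = N + 10.2·(cos 201°, sin 201°) = (36.68, -13.86). A1 meets AR tangentially, so NA is at right angles to AR, so AR runs along (−sin 201°, cos 201°); with |AR| = 29.6, R = (47.29, -41.49). Then |MR| = |R − M| = 62.91.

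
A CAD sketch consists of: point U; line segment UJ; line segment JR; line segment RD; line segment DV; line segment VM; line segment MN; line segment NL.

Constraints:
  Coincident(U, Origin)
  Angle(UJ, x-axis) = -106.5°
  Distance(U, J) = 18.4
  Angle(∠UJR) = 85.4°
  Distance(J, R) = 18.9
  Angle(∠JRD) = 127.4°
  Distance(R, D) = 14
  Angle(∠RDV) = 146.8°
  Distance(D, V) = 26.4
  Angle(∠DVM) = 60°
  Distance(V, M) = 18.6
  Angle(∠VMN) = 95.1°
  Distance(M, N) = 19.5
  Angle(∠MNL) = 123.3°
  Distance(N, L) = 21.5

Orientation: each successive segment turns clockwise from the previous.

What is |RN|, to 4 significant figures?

11.13

U is at the origin; UJ runs at -106.5° with length 18.4, so J = (-5.226, -17.64). ∠UJR = 85.4° gives JR at 158.9° from the x-axis; with |JR| = 18.9, R = (-22.86, -10.84). ∠JRD = 127.4° gives RD at 106.3° from the x-axis; with |RD| = 14.0, D = (-26.79, 2.599). ∠RDV = 146.8° gives DV at 73.10° from the x-axis; with |DV| = 26.4, V = (-19.11, 27.86). ∠DVM = 60.0° gives VM at -46.90° from the x-axis; with |VM| = 18.6, M = (-6.405, 14.28). ∠VMN = 95.1° gives MN at -131.8° from the x-axis; with |MN| = 19.5, N = (-19.40, -0.2590). Then |RN| = |N − R| = 11.13.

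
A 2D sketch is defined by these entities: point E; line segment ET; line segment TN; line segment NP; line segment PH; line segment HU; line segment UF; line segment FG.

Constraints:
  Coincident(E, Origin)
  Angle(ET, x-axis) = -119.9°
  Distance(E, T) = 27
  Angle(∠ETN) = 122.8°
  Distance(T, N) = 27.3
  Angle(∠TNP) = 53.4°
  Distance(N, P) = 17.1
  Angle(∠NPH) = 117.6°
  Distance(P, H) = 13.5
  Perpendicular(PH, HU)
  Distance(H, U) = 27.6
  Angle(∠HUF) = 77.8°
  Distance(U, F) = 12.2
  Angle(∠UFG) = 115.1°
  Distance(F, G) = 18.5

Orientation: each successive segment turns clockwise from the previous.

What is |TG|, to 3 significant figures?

21.9

E is at the origin; ET runs at -119.9° with length 27.0, so T = (-13.5, -23.4). ∠ETN = 122.8° gives TN at -177° from the x-axis; with |TN| = 27.3, N = (-40.7, -24.8). ∠TNP = 53.4° gives NP at 56.3° from the x-axis; with |NP| = 17.1, P = (-31.2, -10.6). ∠NPH = 117.6° gives PH at -6.10° from the x-axis; with |PH| = 13.5, H = (-17.8, -12.0). The perpendicularity gives HU at right angles to PH, so HU runs at -96.1°; with |HU| = 27.6, U = (-20.7, -39.4). ∠HUF = 77.8° gives UF at 162° from the x-axis; with |UF| = 12.2, F = (-32.3, -35.6). ∠UFG = 115.1° gives FG at 96.8° from the x-axis; with |FG| = 18.5, G = (-34.5, -17.2). Then |TG| = |G − T| = 21.9.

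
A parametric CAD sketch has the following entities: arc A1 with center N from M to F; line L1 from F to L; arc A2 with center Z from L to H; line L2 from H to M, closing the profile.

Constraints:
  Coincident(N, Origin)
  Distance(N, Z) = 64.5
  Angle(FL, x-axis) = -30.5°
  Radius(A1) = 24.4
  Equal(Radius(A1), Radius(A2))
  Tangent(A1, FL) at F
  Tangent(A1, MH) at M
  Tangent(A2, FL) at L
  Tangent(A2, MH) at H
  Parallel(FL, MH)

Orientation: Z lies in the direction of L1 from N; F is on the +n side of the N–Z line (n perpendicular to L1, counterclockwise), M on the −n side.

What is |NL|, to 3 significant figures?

69.0

The slot axis is L1's direction at -30.5°, so u = (cos -30.5°, sin -30.5°) = (0.862, -0.508) and n = (−sin -30.5°, cos -30.5°) = (0.508, 0.862). N is at the origin and Z lies 64.5 along u from N, so Z = 64.5·u = (55.6, -32.7). Tangency of A1 to both parallel lines with radius 24.4 puts F and M at N ± 24.4·n: F = (12.4, 21.0), M = (-12.4, -21.0). Equal radii place L and H the same way about Z: L = Z + 24.4·n = (68.0, -11.7), H = Z − 24.4·n = (43.2, -53.8). Then |NL| = |L − N| = 69.0.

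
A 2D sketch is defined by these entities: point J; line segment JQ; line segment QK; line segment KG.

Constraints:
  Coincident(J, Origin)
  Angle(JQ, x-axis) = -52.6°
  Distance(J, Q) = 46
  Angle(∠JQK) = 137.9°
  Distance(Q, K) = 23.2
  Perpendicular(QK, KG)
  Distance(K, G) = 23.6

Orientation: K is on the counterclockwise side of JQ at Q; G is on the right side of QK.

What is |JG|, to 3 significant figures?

79.1

J is at the origin; JQ runs at -52.6° with length 46.0, so Q = 46.0·(cos -52.6°, sin -52.6°) = (27.9, -36.5). ∠JQK = 137.9°, so QK runs at -52.6° + (180° − 137.9°) = -10.5° from the x-axis; with |QK| = 23.2, K = Q + 23.2·(cos -10.5°, sin -10.5°) = (50.8, -40.8). QK ⟂ KG; with |KG| = 23.6 on the right of QK, G = K + 23.6·(-0.182, -0.983) = (46.5, -64.0). Then |JG| = |G − J| = 79.1.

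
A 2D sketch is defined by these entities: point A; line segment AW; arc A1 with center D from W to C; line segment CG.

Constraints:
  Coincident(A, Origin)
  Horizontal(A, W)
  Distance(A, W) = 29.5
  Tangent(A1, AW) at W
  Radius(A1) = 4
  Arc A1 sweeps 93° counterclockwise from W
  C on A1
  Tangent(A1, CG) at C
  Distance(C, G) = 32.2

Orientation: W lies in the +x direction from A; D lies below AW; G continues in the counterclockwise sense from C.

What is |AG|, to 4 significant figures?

45.41

On A1, W sits at bearing 90° from D; a 93° counterclockwise sweep puts C at bearing 183°, so C = D + 4.0·(cos 183°, sin 183°) = (25.51, -4.209). A1 meets CG tangentially, so DC is at right angles to CG, so CG runs along (−sin 183°, cos 183°); with |CG| = 32.2, G = (27.19, -36.37). Then |AG| = |G − A| = 45.41.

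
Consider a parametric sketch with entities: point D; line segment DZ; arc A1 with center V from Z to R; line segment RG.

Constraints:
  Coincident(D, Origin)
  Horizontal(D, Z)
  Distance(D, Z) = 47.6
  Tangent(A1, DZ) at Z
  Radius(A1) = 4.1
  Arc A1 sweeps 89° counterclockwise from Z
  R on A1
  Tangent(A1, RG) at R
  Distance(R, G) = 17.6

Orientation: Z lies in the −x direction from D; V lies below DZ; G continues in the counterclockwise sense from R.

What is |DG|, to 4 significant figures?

56.32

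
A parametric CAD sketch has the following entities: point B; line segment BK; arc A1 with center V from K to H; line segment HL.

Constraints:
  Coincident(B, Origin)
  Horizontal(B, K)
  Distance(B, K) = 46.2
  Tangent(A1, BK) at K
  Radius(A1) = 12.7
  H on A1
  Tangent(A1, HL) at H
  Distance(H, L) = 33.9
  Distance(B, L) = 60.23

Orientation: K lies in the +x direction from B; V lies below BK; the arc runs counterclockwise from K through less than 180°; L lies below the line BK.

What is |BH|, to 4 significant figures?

36.33

Checks: B.y = 0.00, K.y = 0.00 ✓; |VH| = 12.70 ✓; ∠(VH, HL) = 90.00° ✓; |HL| = 33.90 ✓; |BL| = 60.23 ✓.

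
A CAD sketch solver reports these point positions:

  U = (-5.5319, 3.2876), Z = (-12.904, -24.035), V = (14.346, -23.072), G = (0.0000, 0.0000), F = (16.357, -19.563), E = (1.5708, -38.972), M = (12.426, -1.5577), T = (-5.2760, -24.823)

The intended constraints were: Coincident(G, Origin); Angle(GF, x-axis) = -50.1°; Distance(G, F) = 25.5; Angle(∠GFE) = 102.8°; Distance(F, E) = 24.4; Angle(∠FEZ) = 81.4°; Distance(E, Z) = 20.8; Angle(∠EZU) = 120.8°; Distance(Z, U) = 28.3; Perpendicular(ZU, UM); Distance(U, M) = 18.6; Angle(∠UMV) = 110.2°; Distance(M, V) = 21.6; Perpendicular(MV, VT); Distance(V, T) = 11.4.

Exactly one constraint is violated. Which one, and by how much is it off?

Distance(V, T) = 11.4 — off by 8.30.

G = (0.00, 0.00) ✓; GF at -50.10° ✓; |GF| = 25.50 ✓; ∠GFE = 102.8° ✓; |FE| = 24.40 ✓; ∠FEZ = 81.40° ✓; |EZ| = 20.80 ✓; ∠EZU = 120.8° ✓; |ZU| = 28.30 ✓; ∠(ZU, UM) = 90.00° ✓; |UM| = 18.60 ✓; ∠UMV = 110.2° ✓; |MV| = 21.60 ✓; ∠(MV, VT) = 90.00° ✓; |VT| = 19.70 ✗.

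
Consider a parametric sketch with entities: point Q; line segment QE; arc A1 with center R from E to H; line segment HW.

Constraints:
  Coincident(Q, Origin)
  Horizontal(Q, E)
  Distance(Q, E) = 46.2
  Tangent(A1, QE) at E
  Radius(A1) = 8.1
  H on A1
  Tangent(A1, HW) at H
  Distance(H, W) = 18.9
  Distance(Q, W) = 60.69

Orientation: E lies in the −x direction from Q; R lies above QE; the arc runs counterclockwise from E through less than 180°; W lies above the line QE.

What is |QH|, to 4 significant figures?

42.97

Q is at the origin; Q and E share the same y with |QE| = 46.2 and E on the −x side, so E = (-46.20, 0.000). The tangent condition forces RE to be normal to QE, so R = E + (0, 8.1) = (-46.20, 8.100). Since RH ⟂ HW (tangency), |RW| = √(8.1² + 18.9²) = 20.56 regardless of where H sits on A1. So W lies on both circle(Q, 60.69) and circle(R, 20.56); the above-QE intersection is W = (-54.37, 26.97). H is the foot of the tangent from W: H = (-40.63, 13.99).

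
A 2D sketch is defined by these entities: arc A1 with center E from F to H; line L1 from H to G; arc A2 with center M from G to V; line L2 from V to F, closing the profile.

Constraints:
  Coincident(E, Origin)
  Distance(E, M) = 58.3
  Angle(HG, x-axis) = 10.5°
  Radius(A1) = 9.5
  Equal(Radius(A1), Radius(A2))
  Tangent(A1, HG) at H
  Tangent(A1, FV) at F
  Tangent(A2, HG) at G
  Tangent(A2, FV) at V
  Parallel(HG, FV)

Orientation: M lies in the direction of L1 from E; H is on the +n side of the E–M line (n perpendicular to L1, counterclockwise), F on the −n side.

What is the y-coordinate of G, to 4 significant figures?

19.97

The slot axis is L1's direction at 10.5°, so u = (cos 10.5°, sin 10.5°) = (0.9833, 0.1822) and n = (−sin 10.5°, cos 10.5°) = (-0.1822, 0.9833). E is at the origin and M lies 58.3 along u from E, so M = 58.3·u = (57.32, 10.62). Tangency of A1 to both parallel lines with radius 9.5 puts H and F at E ± 9.5·n: H = (-1.731, 9.341), F = (1.731, -9.341). Equal radii place G and V the same way about M: G = M + 9.5·n = (55.59, 19.97), V = M − 9.5·n = (59.05, 1.283). So G.y = 19.97.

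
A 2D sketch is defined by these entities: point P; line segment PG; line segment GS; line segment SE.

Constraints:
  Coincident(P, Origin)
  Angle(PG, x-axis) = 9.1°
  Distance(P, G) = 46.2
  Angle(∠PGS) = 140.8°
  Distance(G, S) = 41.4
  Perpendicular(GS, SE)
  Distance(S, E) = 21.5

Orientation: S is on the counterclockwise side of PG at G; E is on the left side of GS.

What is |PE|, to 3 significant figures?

77.6

P is at the origin; PG runs at 9.1° with length 46.2, so G = 46.2·(cos 9.1°, sin 9.1°) = (45.6, 7.31). ∠PGS = 140.8°, so GS runs at 9.1° + (180° − 140.8°) = 48.3° from the x-axis; with |GS| = 41.4, S = G + 41.4·(cos 48.3°, sin 48.3°) = (73.2, 38.2). GS is perpendicular to SE; with |SE| = 21.5 on the left of GS, E = S + 21.5·(-0.747, 0.665) = (57.1, 52.5). Then |PE| = |E − P| = 77.6.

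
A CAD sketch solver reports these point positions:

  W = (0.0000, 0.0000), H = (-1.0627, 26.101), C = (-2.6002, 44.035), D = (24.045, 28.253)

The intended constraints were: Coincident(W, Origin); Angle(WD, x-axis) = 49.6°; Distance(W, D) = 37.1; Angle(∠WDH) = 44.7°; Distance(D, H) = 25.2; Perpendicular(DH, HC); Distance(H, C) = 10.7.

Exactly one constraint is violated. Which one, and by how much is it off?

Distance(H, C) = 10.7 — off by 7.30.

W = (0.00, 0.00) ✓; WD at 49.60° ✓; |WD| = 37.10 ✓; ∠WDH = 44.70° ✓; |DH| = 25.20 ✓; ∠(DH, HC) = 90.00° ✓; |HC| = 18.00 ✗.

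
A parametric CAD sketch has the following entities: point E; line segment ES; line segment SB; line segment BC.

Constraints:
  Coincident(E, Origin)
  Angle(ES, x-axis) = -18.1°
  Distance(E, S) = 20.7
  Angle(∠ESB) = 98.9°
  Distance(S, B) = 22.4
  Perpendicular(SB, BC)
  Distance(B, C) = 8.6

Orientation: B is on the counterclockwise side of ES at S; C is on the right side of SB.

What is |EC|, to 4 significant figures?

38.72

E is at the origin; ES runs at -18.1° with length 20.7, so S = 20.7·(cos -18.1°, sin -18.1°) = (19.68, -6.431). ∠ESB = 98.9°, so SB runs at -18.1° + (180° − 98.9°) = 63.00° from the x-axis; with |SB| = 22.4, B = S + 22.4·(cos 63.00°, sin 63.00°) = (29.85, 13.53). The perpendicularity gives BC at right angles to SB; with |BC| = 8.6 on the right of SB, C = B + 8.6·(0.8910, -0.4540) = (37.51, 9.623). Then |EC| = |C − E| = 38.72.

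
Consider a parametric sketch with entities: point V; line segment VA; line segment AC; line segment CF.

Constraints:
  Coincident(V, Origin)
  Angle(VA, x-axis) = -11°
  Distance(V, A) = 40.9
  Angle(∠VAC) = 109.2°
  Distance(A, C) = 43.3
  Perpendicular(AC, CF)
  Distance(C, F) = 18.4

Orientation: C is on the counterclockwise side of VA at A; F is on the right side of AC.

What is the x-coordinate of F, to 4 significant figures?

77.83

∠VAC = 109.2°, so AC runs at -11.0° + (180° − 109.2°) = 59.80° from the x-axis; with |AC| = 43.3, C = A + 43.3·(cos 59.80°, sin 59.80°) = (61.93, 29.62). The perpendicularity gives CF at right angles to AC; with |CF| = 18.4 on the right of AC, F = C + 18.4·(0.8643, -0.5030) = (77.83, 20.36). So F.x = 77.83.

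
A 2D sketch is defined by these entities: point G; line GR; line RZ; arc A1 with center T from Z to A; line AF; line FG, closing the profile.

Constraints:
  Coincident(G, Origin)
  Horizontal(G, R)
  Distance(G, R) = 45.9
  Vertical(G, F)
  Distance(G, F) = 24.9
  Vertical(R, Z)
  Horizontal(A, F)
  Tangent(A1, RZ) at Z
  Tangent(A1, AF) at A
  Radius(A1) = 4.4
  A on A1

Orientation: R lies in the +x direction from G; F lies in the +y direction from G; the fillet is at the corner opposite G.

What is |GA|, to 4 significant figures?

48.40

G is at the origin; G and R share the same y with |GR| = 45.9 and R on the +x side, so R = (45.90, 0.000). G and F share the same x with |GF| = 24.9 and F on the +y side, so F = (0.000, 24.90). The virtual corner opposite G is at (45.90, 24.90). Tangency of A1 to RZ means the radius TZ is perpendicular to RZ and the tangent condition forces TA to be normal to AF, with radius 4.4, so the center T sits 4.4 in from both sides at T = (41.50, 20.50). That places the tangent points at Z = (45.90, 20.50) on RZ and A = (41.50, 24.90) on AF. Then |GA| = |A − G| = 48.40.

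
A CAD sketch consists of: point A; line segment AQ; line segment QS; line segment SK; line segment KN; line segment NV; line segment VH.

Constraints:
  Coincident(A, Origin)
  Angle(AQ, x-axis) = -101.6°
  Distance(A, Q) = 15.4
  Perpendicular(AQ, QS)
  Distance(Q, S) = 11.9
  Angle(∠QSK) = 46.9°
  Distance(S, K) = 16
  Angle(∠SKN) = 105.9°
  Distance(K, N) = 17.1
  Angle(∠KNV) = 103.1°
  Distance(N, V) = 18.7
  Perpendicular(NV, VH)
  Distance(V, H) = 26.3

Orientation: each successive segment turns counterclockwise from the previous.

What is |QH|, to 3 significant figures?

17.7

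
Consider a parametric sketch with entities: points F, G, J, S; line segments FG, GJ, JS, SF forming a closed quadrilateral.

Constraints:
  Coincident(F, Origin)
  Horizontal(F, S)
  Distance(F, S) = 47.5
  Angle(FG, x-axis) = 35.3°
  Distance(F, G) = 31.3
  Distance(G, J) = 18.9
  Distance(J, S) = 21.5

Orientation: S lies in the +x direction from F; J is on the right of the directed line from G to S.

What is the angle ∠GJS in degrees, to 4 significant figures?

89.27°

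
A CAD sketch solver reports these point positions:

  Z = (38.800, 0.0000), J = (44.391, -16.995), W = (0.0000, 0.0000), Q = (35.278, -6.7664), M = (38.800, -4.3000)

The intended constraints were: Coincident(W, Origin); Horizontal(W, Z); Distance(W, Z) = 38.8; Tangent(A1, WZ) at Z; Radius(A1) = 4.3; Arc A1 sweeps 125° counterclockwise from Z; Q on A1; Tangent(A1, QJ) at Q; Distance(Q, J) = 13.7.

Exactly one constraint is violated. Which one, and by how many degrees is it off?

Tangent(A1, QJ) at Q — off by 6.70°.

W = (0.00, 0.00) ✓; W.y = 0.00, Z.y = 0.00 ✓; |WZ| = 38.80 ✓; ∠(MZ, ZW) = 90.00° ✓; |MZ| = 4.300 ✓; bearing(M→Q) − bearing(M→Z) = 125.0° ✓; |MQ| = 4.300 ✓; ∠(MQ, QJ) = 83.30° ✗; |QJ| = 13.70 ✓.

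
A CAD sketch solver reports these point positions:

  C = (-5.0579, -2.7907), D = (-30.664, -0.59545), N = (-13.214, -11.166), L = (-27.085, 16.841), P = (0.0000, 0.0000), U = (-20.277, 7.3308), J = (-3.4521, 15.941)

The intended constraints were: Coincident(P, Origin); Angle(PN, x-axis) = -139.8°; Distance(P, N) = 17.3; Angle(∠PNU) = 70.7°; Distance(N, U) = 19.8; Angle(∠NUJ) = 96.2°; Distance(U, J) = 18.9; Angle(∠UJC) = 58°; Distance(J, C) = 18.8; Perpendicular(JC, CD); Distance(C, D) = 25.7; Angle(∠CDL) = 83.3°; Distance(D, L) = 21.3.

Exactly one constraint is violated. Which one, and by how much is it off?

Distance(D, L) = 21.3 — off by 3.50.

P = (0.00, 0.00) ✓; PN at -139.8° ✓; |PN| = 17.30 ✓; ∠PNU = 70.70° ✓; |NU| = 19.80 ✓; ∠NUJ = 96.20° ✓; |UJ| = 18.90 ✓; ∠UJC = 58.00° ✓; |JC| = 18.80 ✓; ∠(JC, CD) = 90.00° ✓; |CD| = 25.70 ✓; ∠CDL = 83.30° ✓; |DL| = 17.80 ✗.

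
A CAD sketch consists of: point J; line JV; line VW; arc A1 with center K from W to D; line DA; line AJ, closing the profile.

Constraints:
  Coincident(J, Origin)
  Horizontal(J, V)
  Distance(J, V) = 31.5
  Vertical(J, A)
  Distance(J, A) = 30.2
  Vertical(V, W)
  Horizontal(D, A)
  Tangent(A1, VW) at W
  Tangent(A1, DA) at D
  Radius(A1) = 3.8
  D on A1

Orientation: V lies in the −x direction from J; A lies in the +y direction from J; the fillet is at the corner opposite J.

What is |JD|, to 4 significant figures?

40.98

J is at the origin; J and V share the same y with |JV| = 31.5 and V on the −x side, so V = (-31.50, 0.000). J and A share the same x with |JA| = 30.2 and A on the +y side, so A = (0.000, 30.20). The virtual corner opposite J is at (-31.50, 30.20). Tangency of A1 to VW means the radius KW is perpendicular to VW and A1 meets DA tangentially, so KD is at right angles to DA, with radius 3.8, so the center K sits 3.8 in from both sides at K = (-27.70, 26.40). That places the tangent points at W = (-31.50, 26.40) on VW and D = (-27.70, 30.20) on DA. Then |JD| = |D − J| = 40.98.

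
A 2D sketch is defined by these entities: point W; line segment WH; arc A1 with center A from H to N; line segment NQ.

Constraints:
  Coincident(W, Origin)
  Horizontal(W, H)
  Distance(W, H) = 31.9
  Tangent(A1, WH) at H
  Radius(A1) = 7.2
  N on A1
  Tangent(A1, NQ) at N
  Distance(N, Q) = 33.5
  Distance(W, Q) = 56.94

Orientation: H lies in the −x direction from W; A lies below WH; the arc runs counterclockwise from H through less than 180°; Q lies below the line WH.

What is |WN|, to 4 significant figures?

39.72

Checks: |AN| = 7.200 ✓; ∠(AN, NQ) = 90.00° ✓; |NQ| = 33.50 ✓; |WQ| = 56.94 ✓.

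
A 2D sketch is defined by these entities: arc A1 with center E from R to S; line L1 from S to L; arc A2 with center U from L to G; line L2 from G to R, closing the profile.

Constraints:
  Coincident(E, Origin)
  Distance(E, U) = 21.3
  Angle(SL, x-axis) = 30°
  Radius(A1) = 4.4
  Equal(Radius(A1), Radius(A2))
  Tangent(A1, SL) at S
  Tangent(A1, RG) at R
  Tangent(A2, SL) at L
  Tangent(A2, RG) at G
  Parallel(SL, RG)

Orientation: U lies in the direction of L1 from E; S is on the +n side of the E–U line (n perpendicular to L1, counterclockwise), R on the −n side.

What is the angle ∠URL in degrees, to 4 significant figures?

10.78°

Tangency of A1 to both parallel lines with radius 4.4 puts S and R at E ± 4.4·n: S = (-2.200, 3.811), R = (2.200, -3.811). Equal radii place L and G the same way about U: L = U + 4.4·n = (16.25, 14.46), G = U − 4.4·n = (20.65, 6.839). Then cos ∠URL = RU·RL / (|RU||RL|), giving 10.78°.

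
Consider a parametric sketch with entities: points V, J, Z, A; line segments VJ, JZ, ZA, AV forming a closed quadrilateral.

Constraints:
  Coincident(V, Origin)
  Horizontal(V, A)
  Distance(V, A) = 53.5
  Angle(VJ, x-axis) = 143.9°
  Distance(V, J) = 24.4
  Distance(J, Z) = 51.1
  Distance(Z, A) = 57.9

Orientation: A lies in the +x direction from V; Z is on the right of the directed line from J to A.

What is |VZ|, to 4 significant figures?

30.99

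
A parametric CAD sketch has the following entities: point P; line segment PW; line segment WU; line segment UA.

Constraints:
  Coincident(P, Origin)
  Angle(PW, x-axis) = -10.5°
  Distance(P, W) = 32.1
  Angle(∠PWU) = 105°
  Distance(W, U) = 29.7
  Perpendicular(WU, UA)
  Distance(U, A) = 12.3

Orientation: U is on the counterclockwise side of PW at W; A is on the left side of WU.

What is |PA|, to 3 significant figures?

42.4

P is at the origin; PW runs at -10.5° with length 32.1, so W = 32.1·(cos -10.5°, sin -10.5°) = (31.6, -5.85). ∠PWU = 105.0°, so WU runs at -10.5° + (180° − 105.0°) = 64.5° from the x-axis; with |WU| = 29.7, U = W + 29.7·(cos 64.5°, sin 64.5°) = (44.3, 21.0). WU ⟂ UA; with |UA| = 12.3 on the left of WU, A = U + 12.3·(-0.903, 0.431) = (33.2, 26.3). Then |PA| = |A − P| = 42.4.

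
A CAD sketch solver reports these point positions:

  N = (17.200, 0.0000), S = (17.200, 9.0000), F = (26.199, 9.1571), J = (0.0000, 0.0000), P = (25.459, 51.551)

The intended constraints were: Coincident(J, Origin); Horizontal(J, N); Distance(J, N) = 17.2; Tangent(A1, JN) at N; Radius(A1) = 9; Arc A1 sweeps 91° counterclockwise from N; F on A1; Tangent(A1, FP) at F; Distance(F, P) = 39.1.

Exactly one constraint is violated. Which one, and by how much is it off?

Distance(F, P) = 39.1 — off by 3.30.

J = (0.00, 0.00) ✓; J.y = 0.00, N.y = 0.00 ✓; |JN| = 17.20 ✓; ∠(SN, NJ) = 90.00° ✓; |SN| = 9.000 ✓; bearing(S→F) − bearing(S→N) = 91.00° ✓; |SF| = 9.000 ✓; ∠(SF, FP) = 90.00° ✓; |FP| = 42.40 ✗.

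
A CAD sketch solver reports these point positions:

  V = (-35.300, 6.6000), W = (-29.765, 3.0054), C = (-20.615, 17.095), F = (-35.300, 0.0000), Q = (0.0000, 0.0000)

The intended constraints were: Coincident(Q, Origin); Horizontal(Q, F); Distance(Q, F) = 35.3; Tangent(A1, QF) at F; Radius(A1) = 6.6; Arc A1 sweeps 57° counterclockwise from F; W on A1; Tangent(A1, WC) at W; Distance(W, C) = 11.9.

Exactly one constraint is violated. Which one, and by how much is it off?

Distance(W, C) = 11.9 — off by 4.90.

Q = (0.00, 0.00) ✓; Q.y = 0.00, F.y = 0.00 ✓; |QF| = 35.30 ✓; ∠(VF, FQ) = 90.00° ✓; |VF| = 6.600 ✓; bearing(V→W) − bearing(V→F) = 57.00° ✓; |VW| = 6.600 ✓; ∠(VW, WC) = 90.00° ✓; |WC| = 16.80 ✗.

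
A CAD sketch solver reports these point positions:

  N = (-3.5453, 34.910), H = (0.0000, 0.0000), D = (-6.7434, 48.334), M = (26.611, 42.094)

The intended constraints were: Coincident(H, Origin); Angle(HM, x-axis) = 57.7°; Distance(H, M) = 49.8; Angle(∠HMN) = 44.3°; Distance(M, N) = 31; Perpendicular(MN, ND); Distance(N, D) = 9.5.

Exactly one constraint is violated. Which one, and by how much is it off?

Distance(N, D) = 9.5 — off by 4.30.

H = (0.00, 0.00) ✓; HM at 57.70° ✓; |HM| = 49.80 ✓; ∠HMN = 44.30° ✓; |MN| = 31.00 ✓; ∠(MN, ND) = 90.00° ✓; |ND| = 13.80 ✗.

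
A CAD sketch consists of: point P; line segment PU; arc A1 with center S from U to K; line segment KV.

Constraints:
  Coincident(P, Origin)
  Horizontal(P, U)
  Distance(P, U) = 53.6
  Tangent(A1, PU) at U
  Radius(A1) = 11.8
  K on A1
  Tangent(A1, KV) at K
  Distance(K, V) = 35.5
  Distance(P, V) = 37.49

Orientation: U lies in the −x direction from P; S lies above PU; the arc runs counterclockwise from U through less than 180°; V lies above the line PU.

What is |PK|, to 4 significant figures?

44.89

P is at the origin; P and U share the same y with |PU| = 53.6 and U on the −x side, so U = (-53.60, 0.000). Since A1 is tangent to PU there, SU ⟂ PU, so S = U + (0, 11.8) = (-53.60, 11.80). Since SK ⟂ KV (tangency), |SV| = √(11.8² + 35.5²) = 37.41 regardless of where K sits on A1. So V lies on both circle(P, 37.49) and circle(S, 37.41); the above-PU intersection is V = (-21.37, 30.80). K is the foot of the tangent from V: K = (-44.71, 4.044).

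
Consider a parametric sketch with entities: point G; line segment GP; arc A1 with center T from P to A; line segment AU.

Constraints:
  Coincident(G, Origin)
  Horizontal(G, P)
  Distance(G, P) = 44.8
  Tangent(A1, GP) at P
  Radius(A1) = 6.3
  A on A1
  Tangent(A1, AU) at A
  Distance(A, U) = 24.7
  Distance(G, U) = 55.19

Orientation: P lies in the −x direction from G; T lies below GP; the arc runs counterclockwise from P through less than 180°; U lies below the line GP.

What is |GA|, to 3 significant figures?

51.5

G is at the origin; G and P share the same y with |GP| = 44.8 and P on the −x side, so P = (-44.8, 0.00). Since A1 is tangent to GP there, TP ⟂ GP, so T = P + (0, -6.3) = (-44.8, -6.30). Since TA ⟂ AU (tangency), |TU| = √(6.3² + 24.7²) = 25.5 regardless of where A sits on A1. So U lies on both circle(G, 55.19) and circle(T, 25.5); the below-GP intersection is U = (-45.1, -31.8). A is the foot of the tangent from U: A = (-50.9, -7.78).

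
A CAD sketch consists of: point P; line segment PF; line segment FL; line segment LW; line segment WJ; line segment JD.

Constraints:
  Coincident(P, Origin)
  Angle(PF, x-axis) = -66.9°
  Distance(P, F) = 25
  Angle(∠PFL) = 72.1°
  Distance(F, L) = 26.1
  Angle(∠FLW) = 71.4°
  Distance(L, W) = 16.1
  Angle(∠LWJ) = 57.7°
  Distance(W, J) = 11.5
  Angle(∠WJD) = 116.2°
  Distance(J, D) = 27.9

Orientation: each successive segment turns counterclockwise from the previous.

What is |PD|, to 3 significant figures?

46.3

P is at the origin; PF runs at -66.9° with length 25.0, so F = (9.81, -23.0). ∠PFL = 72.1° gives FL at 41.0° from the x-axis; with |FL| = 26.1, L = (29.5, -5.87). ∠FLW = 71.4° gives LW at 150° from the x-axis; with |LW| = 16.1, W = (15.6, 2.27). ∠LWJ = 57.7° gives WJ at -88.1° from the x-axis; with |WJ| = 11.5, J = (16.0, -9.22). ∠WJD = 116.2° gives JD at -24.3° from the x-axis; with |JD| = 27.9, D = (41.4, -20.7). Then |PD| = |D − P| = 46.3.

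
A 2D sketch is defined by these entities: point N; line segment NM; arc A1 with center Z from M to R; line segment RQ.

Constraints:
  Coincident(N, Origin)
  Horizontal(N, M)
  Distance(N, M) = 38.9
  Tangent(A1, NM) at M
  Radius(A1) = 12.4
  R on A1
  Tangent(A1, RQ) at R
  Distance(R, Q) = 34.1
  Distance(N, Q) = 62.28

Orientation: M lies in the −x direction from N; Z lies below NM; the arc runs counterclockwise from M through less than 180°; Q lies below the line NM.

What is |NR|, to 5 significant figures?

53.220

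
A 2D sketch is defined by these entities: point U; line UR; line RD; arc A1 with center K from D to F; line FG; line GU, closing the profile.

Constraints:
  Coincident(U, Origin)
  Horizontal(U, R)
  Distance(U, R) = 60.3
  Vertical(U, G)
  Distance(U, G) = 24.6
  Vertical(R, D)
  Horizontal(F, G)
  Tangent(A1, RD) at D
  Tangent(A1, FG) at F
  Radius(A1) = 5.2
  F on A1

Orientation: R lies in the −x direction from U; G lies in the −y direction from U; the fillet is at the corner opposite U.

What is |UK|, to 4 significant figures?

58.42

U is at the origin; U and R share the same y with |UR| = 60.3 and R on the −x side, so R = (-60.30, 0.000). UG is vertical with |UG| = 24.6 and G on the −y side, so G = (0.000, -24.60). The virtual corner opposite U is at (-60.30, -24.60). A1 meets RD tangentially, so KD is at right angles to RD and A1 meets FG tangentially, so KF is at right angles to FG, with radius 5.2, so the center K sits 5.2 in from both sides at K = (-55.10, -19.40). Then |UK| = |K − U| = 58.42.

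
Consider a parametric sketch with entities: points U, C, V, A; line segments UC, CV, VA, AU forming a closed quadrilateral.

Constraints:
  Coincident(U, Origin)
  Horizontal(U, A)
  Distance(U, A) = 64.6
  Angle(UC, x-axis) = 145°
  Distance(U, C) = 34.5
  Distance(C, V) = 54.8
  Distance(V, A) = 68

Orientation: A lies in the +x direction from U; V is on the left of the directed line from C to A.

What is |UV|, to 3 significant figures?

52.5

U is at the origin; U and A share the same y with |UA| = 64.6 and A in +x, so A = (64.6, 0). UC runs at 145.0° with |UC| = 34.5, so C = (-28.3, 19.8). V is determined by |CV| = 54.8 and |VA| = 68.0 together: it lies at the intersection of circle(C, 54.8) and circle(A, 68.0). With |CA| = 94.9, the foot of the radical line on CA is 38.9 from C and the perpendicular offset is √(54.8² − 38.9²) = 38.6. Taking the left-of-CA solution: V = (17.9, 49.4).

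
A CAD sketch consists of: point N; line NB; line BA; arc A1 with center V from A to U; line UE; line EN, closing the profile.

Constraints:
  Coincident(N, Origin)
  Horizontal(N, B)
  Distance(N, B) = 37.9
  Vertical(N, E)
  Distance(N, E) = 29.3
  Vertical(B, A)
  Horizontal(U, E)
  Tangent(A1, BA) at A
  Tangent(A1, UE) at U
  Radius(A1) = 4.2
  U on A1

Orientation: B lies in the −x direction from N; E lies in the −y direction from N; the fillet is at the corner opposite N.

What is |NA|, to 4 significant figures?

45.46

N is at the origin; N and B share the same y with |NB| = 37.9 and B on the −x side, so B = (-37.90, 0.000). N and E share the same x with |NE| = 29.3 and E on the −y side, so E = (0.000, -29.30). The virtual corner opposite N is at (-37.90, -29.30). The tangent condition forces VA to be normal to BA and the tangent condition forces VU to be normal to UE, with radius 4.2, so the center V sits 4.2 in from both sides at V = (-33.70, -25.10). That places the tangent points at A = (-37.90, -25.10) on BA and U = (-33.70, -29.30) on UE. Then |NA| = |A − N| = 45.46.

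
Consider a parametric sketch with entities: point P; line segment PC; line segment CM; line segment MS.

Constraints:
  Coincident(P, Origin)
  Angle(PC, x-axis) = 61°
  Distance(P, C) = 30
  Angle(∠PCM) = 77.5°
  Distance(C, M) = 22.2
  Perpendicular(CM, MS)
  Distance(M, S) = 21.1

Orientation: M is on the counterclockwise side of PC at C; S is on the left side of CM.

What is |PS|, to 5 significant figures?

17.713

P is at the origin; PC runs at 61.0° with length 30.0, so C = 30.0·(cos 61.0°, sin 61.0°) = (14.544, 26.239). ∠PCM = 77.5°, so CM runs at 61.0° + (180° − 77.5°) = 163.50° from the x-axis; with |CM| = 22.2, M = C + 22.2·(cos 163.50°, sin 163.50°) = (-6.7415, 32.544). The perpendicularity gives MS at right angles to CM; with |MS| = 21.1 on the left of CM, S = M + 21.1·(-0.28402, -0.95882) = (-12.734, 12.313). Then |PS| = |S − P| = 17.713.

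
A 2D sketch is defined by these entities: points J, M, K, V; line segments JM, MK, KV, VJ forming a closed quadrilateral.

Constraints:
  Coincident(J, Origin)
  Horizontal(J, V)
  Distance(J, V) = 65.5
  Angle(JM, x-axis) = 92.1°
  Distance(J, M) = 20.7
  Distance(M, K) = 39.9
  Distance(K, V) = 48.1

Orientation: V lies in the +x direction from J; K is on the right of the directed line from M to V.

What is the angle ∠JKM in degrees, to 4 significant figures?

24.34°

J is at the origin; JV is horizontal with |JV| = 65.5 and V in +x, so V = (65.5, 0). JM runs at 92.1° with |JM| = 20.7, so M = (-0.7585, 20.69). K is determined by |MK| = 39.9 and |KV| = 48.1 together: it lies at the intersection of circle(M, 39.9) and circle(V, 48.1). With |MV| = 69.41, the foot of the radical line on MV is 29.51 from M and the perpendicular offset is √(39.9² − 29.51²) = 26.86. Taking the right-of-MV solution: K = (19.41, -13.74).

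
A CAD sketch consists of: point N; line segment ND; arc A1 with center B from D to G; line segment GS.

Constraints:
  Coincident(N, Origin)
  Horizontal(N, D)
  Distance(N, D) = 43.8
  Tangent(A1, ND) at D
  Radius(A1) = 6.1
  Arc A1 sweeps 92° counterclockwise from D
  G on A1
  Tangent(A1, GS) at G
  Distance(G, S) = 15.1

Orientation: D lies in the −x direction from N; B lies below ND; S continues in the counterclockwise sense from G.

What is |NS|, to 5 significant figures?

53.809

N is at the origin; N and D share the same y with |ND| = 43.8 and D on the −x side, so D = (-43.800, 0.0000). The tangent condition forces BD to be normal to ND, so B = D + (0, -6.1) = (-43.800, -6.1000). On A1, D sits at bearing 90° from B; a 92° counterclockwise sweep puts G at bearing 182°, so G = B + 6.1·(cos 182°, sin 182°) = (-49.896, -6.3129). Since A1 is tangent to GS there, BG ⟂ GS, so GS runs along (−sin 182°, cos 182°); with |GS| = 15.1, S = (-49.369, -21.404). Then |NS| = |S − N| = 53.809.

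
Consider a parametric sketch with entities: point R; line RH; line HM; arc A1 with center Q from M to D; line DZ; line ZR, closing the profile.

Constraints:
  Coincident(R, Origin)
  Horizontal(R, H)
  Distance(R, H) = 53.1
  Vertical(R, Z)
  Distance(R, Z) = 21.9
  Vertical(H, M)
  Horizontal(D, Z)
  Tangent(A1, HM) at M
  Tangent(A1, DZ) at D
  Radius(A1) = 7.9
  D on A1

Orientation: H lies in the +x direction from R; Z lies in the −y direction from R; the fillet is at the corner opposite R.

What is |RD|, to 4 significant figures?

50.23

R is at the origin; R and H share the same y with |RH| = 53.1 and H on the +x side, so H = (53.10, 0.000). R and Z share the same x with |RZ| = 21.9 and Z on the −y side, so Z = (0.000, -21.90). The virtual corner opposite R is at (53.10, -21.90). Tangency of A1 to HM means the radius QM is perpendicular to HM and since A1 is tangent to DZ there, QD ⟂ DZ, with radius 7.9, so the center Q sits 7.9 in from both sides at Q = (45.20, -14.00). That places the tangent points at M = (53.10, -14.00) on HM and D = (45.20, -21.90) on DZ. Then |RD| = |D − R| = 50.23.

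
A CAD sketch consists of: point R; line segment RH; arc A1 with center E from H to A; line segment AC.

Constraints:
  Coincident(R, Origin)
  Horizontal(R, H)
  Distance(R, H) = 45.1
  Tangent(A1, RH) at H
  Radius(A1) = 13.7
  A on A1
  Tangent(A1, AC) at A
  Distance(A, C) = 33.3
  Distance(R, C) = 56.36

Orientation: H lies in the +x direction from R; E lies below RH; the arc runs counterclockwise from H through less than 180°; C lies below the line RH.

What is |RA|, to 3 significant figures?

34.2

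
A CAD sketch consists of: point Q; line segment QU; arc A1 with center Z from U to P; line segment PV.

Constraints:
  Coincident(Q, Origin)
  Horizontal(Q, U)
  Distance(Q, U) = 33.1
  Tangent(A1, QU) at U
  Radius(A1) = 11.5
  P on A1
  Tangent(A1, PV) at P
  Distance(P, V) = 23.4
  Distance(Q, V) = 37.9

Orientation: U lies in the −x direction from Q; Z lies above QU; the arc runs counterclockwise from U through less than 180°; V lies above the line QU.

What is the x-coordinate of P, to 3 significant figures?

-21.7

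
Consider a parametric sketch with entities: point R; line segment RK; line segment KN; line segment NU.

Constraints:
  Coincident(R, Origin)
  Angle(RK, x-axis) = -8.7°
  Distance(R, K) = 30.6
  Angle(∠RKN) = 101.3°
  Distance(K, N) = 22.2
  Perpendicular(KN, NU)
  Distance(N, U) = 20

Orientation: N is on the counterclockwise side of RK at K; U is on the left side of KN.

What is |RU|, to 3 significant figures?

29.9

∠RKN = 101.3°, so KN runs at -8.7° + (180° − 101.3°) = 70.0° from the x-axis; with |KN| = 22.2, N = K + 22.2·(cos 70.0°, sin 70.0°) = (37.8, 16.2). KN is perpendicular to NU; with |NU| = 20.0 on the left of KN, U = N + 20.0·(-0.940, 0.342) = (19.0, 23.1). Then |RU| = |U − R| = 29.9.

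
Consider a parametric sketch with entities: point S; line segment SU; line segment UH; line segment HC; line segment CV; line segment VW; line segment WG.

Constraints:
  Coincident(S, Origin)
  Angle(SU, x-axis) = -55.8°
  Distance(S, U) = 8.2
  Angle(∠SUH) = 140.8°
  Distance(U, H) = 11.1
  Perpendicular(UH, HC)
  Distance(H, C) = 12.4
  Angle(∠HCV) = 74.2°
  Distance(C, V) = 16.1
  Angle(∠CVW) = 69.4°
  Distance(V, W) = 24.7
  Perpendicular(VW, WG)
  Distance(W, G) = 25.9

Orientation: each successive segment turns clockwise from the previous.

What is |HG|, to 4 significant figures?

20.32

S is at the origin; SU runs at -55.8° with length 8.2, so U = (4.609, -6.782). ∠SUH = 140.8° gives UH at -95.00° from the x-axis; with |UH| = 11.1, H = (3.642, -17.84). UH ⟂ HC, so HC runs at 175.0°; with |HC| = 12.4, C = (-8.711, -16.76). ∠HCV = 74.2° gives CV at 69.20° from the x-axis; with |CV| = 16.1, V = (-2.994, -1.708). ∠CVW = 69.4° gives VW at -41.40° from the x-axis; with |VW| = 24.7, W = (15.53, -18.04). The perpendicularity gives WG at right angles to VW, so WG runs at -131.4°; with |WG| = 25.9, G = (-1.594, -37.47). Then |HG| = |G − H| = 20.32.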